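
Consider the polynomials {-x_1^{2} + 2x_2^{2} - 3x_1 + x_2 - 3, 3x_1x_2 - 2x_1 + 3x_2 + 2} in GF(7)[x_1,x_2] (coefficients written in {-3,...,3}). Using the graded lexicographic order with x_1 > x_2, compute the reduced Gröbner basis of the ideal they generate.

Buchberger's algorithm terminates because the ascending chain of leading-term ideals stabilizes.

f_1 = -x_1^{2} + 2x_2^{2} - 3x_1 + x_2 - 3, LT = x_1^{2}.
f_2 = 3x_1x_2 - 2x_1 + 3x_2 + 2, LT = x_1x_2.

S(f_1,f_2): lcm = x_1^{2}x_2. S = -2x_2^{3} + 3x_1^{2} + 2x_1x_2 - x_2^{2} - 3x_1 + 3x_2.
  reduce S modulo (f_1, f_2):
  remainder -2x_2^{3} - 2x_2^{2} + x_1 - 3x_2 - 1 ≠ 0; add g_3 = -2x_2^{3} - 2x_2^{2} + x_1 - 3x_2 - 1 to the basis.

The other S-polynomials (S(f_1,g_3), S(f_2,g_3)) all reduce to 0 modulo the current basis, so we have a Gröbner basis.

G = {x_2^{3} + x_2^{2} + 3x_1 - 2x_2 - 3, x_1^{2} - 2x_2^{2} + 3x_1 - x_2 + 3, x_1x_2 - 3x_1 + x_2 + 3}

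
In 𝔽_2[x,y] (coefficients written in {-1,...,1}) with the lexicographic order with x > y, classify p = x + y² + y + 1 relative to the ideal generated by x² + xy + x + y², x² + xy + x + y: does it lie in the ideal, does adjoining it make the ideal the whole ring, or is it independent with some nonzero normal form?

x + y² + y + 1 is independent of I; its normal form modulo I is x + 1.

First compute the reduced Gröbner basis of I by Buchberger's algorithm.
f_1 = x² + xy + x + y², LT = x².
f_2 = x² + xy + x + y, LT = x².

S(f_1,f_2): lcm = x². S = y² + y.
  leading term y²: no divisor's leading term divides it; move y² to the remainder.
  leading term y: no divisor's leading term divides it; move y to the remainder.
  remainder y² + y ≠ 0; add h_3 = y² + y to the basis.

The other S-polynomials (S(f_1,h_3), S(f_2,h_3)) all reduce to 0 modulo the current basis, so we have a Gröbner basis.
Inter-reduce: drop elements whose leading term is divisible by another's, tail-reduce, and make monic.
Reduced Gröbner basis: {x² + xy + x + y, y² + y}.
Label its elements g_1 = x² + xy + x + y, g_2 = y² + y.

Reduce p = x + y² + y + 1 modulo G:
  leading term x: no divisor's leading term divides it; move x to the remainder.
  leading term y²: subtract (1)·g_2 from y² + y + 1 → 1
  leading term 1: no divisor's leading term divides it; move 1 to the remainder.
  normal form = x + 1.
The normal form is nonzero, so p ∉ I. Since p minus its normal form lies in I, I + (p) = I + (r) where r = x + 1; decide whether this ideal is the whole ring.
Run Buchberger on G together with r (pairs among the g_i already reduce to 0 since G is a Gröbner basis):
g_1 = x² + xy + x + y, LT = x².
g_2 = y² + y, LT = y².
r = x + 1, LT = x.

The S-polynomials (S(g_1,g_2), S(g_1,r), S(g_2,r)) all reduce to 0 modulo the current basis, so we have a Gröbner basis.
Inter-reduce: drop elements whose leading term is divisible by another's, tail-reduce, and make monic.
Reduced Gröbner basis: {x + 1, y² + y}.
The reduced Gröbner basis of I + (p) is {x + 1, y² + y} ≠ {1}, a proper ideal, so the enlarged system stays consistent: p is independent of I, with normal form x + 1.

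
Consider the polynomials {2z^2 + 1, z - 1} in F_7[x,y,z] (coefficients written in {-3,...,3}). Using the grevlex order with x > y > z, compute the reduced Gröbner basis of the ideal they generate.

G = {1}

Buchberger's algorithm terminates because the ascending chain of leading-term ideals stabilizes.

f_1 = 2z^2 + 1, LT = z^2.
f_2 = z - 1, LT = z.

S(f_1,f_2): lcm = z^2. S = z - 3.
  leading term z: subtract (1)·f_2 from z - 3 → -2
  leading term 1: no divisor's leading term divides it; move -2 to the remainder.
  remainder -2 ≠ 0; add g_3 = -2 to the basis.

The other S-polynomials (S(f_1,g_3), S(f_2,g_3)) all reduce to 0 modulo the current basis, so we have a Gröbner basis.
Inter-reduce: drop elements whose leading term is divisible by another's, tail-reduce, and make monic.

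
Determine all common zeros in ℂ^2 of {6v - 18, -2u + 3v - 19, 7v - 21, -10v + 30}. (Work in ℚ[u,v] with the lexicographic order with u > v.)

{(-5, 3)}

Compute a lex Gröbner basis by Buchberger's algorithm.
f_1 = 6v - 18, LT = v.
f_2 = -2u + 3v - 19, LT = u.
f_3 = 7v - 21, LT = v.
f_4 = -10v + 30, LT = v.

The S-polynomials (S(f_1,f_2), S(f_1,f_3), S(f_1,f_4), S(f_2,f_3), S(f_2,f_4), S(f_3,f_4)) all reduce to 0 modulo the current basis, so we have a Gröbner basis.
Inter-reduce: drop elements whose leading term is divisible by another's, tail-reduce, and make monic.
Reduced Gröbner basis: {u + 5, v - 3}.

A lex Gröbner basis eliminates variables successively. Here v - 3 depends only on v, with roots {3}; lifting each root through the earlier basis elements recovers the full solutions.
  v = 3: the earlier basis element becomes u + 5 = 0, giving u = -5 — point (-5, 3).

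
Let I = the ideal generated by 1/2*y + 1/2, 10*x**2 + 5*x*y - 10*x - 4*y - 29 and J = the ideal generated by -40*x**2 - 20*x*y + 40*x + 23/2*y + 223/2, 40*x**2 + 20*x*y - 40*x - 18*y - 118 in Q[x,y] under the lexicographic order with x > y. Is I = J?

For a fixed monomial order, each ideal has a unique reduced Gröbner basis; comparing bases decides equality.
Buchberger on the first generating set:
f_1 = 1/2*y + 1/2, LT = y.
f_2 = 10*x**2 + 5*x*y - 10*x - 4*y - 29, LT = x**2.

The S-polynomials (S(f_1,f_2)) all reduce to 0 modulo the current basis, so we have a Gröbner basis.
Inter-reduce: drop elements whose leading term is divisible by another's, tail-reduce, and make monic.
Reduced Gröbner basis: {x**2 - 3/2*x - 5/2, y + 1}.

Buchberger on the second generating set:
h_1 = -40*x**2 - 20*x*y + 40*x + 23/2*y + 223/2, LT = x**2.
h_2 = 40*x**2 + 20*x*y - 40*x - 18*y - 118, LT = x**2.

S(h_1,h_2): lcm = x**2. S = 13/80*y + 13/80.
  leading term y: no divisor's leading term divides it; move 13/80*y to the remainder.
  leading term 1: no divisor's leading term divides it; move 13/80 to the remainder.
  remainder 13/80*y + 13/80 ≠ 0; add k_3 = 13/80*y + 13/80 to the basis.

The other S-polynomials (S(h_1,k_3), S(h_2,k_3)) all reduce to 0 modulo the current basis, so we have a Gröbner basis.
Inter-reduce: drop elements whose leading term is divisible by another's, tail-reduce, and make monic.
Reduced Gröbner basis: {x**2 - 3/2*x - 5/2, y + 1}.

These coincide, so the ideals are equal.

Yes, the ideals are equal.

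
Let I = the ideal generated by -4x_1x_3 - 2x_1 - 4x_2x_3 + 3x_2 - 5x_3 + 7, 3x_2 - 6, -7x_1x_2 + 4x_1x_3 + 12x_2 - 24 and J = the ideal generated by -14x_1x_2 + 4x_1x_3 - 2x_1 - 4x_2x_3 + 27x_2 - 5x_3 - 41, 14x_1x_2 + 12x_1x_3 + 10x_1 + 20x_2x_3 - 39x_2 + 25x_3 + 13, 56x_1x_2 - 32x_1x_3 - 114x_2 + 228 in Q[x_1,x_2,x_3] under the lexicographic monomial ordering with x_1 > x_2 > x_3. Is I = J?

Yes, the ideals are equal.

Equality of ideals is decidable: compute both reduced Gröbner bases (unique for the ordering) and check whether they agree.
Buchberger on the first generating set:
f_1 = -4x_1x_3 - 2x_1 - 4x_2x_3 + 3x_2 - 5x_3 + 7, LT = x_1x_3.
f_2 = 3x_2 - 6, LT = x_2.
f_3 = -7x_1x_2 + 4x_1x_3 + 12x_2 - 24, LT = x_1x_2.

S(f_1,f_3): lcm = x_1x_2x_3. S = 1/2x_1x_2 + 4/7x_1x_3^2 + x_2^2x_3 - 3/4x_2^2 + 83/28x_2x_3 - 7/4x_2 - 24/7x_3.
  reduce S modulo (f_1, f_2, f_3):
  remainder 8/7x_1 - 13/7x_3^2 + 65/7x_3 - 52/7 ≠ 0; add g_4 = 8/7x_1 - 13/7x_3^2 + 65/7x_3 - 52/7 to the basis.

S(f_2,f_3): lcm = x_1x_2. S = 4/7x_1x_3 - 2x_1 + 12/7x_2 - 24/7.
  reduce S modulo (f_1, f_2, f_3, g_4):
  remainder -26/7x_3^2 + 117/7x_3 - 13 ≠ 0; add g_5 = -26/7x_3^2 + 117/7x_3 - 13 to the basis.

The other S-polynomials (S(f_1,f_2), S(f_1,g_4), S(f_2,g_4), S(f_3,g_4), S(f_1,g_5), S(f_2,g_5), S(f_3,g_5), S(g_4,g_5)) all reduce to 0 modulo the current basis, so we have a Gröbner basis.
Inter-reduce: drop elements whose leading term is divisible by another's, tail-reduce, and make monic.
Reduced Gröbner basis: {x_1 + 13/16x_3 - 13/16, x_2 - 2, x_3^2 - 9/2x_3 + 7/2}.

Buchberger on the second generating set:
h_1 = -14x_1x_2 + 4x_1x_3 - 2x_1 - 4x_2x_3 + 27x_2 - 5x_3 - 41, LT = x_1x_2.
h_2 = 14x_1x_2 + 12x_1x_3 + 10x_1 + 20x_2x_3 - 39x_2 + 25x_3 + 13, LT = x_1x_2.
h_3 = 56x_1x_2 - 32x_1x_3 - 114x_2 + 228, LT = x_1x_2.

S(h_1,h_2): lcm = x_1x_2. S = -8/7x_1x_3 - 4/7x_1 - 8/7x_2x_3 + 6/7x_2 - 10/7x_3 + 2.
  reduce S modulo (h_1, h_2, h_3):
  remainder -8/7x_1x_3 - 4/7x_1 - 8/7x_2x_3 + 6/7x_2 - 10/7x_3 + 2 ≠ 0; add k_4 = -8/7x_1x_3 - 4/7x_1 - 8/7x_2x_3 + 6/7x_2 - 10/7x_3 + 2 to the basis.

S(h_1,h_3): lcm = x_1x_2. S = 2/7x_1x_3 + 1/7x_1 + 2/7x_2x_3 + 3/28x_2 + 5/14x_3 - 8/7.
  reduce S modulo (h_1, h_2, h_3, k_4):
  remainder 9/28x_2 - 9/14 ≠ 0; add k_5 = 9/28x_2 - 9/14 to the basis.

S(h_1,k_4): lcm = x_1x_2x_3. S = -1/2x_1x_2 - 2/7x_1x_3^2 + 1/7x_1x_3 - x_2^2x_3 + 3/4x_2^2 + 2/7x_2x_3^2 - 89/28x_2x_3 + 7/4x_2 + 5/14x_3^2 + 41/14x_3.
  reduce S modulo (h_1, h_2, h_3, k_4, k_5):
  remainder 13/7x_3^2 - 117/14x_3 + 13/2 ≠ 0; add k_6 = 13/7x_3^2 - 117/14x_3 + 13/2 to the basis.

S(h_1,k_5): lcm = x_1x_2. S = -2/7x_1x_3 + 15/7x_1 + 2/7x_2x_3 - 27/14x_2 + 5/14x_3 + 41/14.
  reduce S modulo (h_1, h_2, h_3, k_4, k_5, k_6):
  remainder 16/7x_1 + 13/7x_3 - 13/7 ≠ 0; add k_7 = 16/7x_1 + 13/7x_3 - 13/7 to the basis.

The other S-polynomials (S(h_2,h_3), S(h_2,k_4), S(h_3,k_4), S(h_2,k_5), S(h_3,k_5), S(k_4,k_5), S(h_1,k_6), S(h_2,k_6), S(h_3,k_6), S(k_4,k_6), S(k_5,k_6), S(h_1,k_7), S(h_2,k_7), S(h_3,k_7), S(k_4,k_7), S(k_5,k_7), S(k_6,k_7)) all reduce to 0 modulo the current basis, so we have a Gröbner basis.
Inter-reduce: drop elements whose leading term is divisible by another's, tail-reduce, and make monic.
Reduced Gröbner basis: {x_1 + 13/16x_3 - 13/16, x_2 - 2, x_3^2 - 9/2x_3 + 7/2}.

The two bases agree; hence the ideals are identical.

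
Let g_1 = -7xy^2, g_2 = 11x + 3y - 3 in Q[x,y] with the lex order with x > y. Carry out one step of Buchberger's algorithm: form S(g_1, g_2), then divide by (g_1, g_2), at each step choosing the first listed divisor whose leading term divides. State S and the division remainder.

S(g_1, g_2) = -3/11y^3 + 3/11y^2; remainder on division = -3/11y^3 + 3/11y^2.

lcm(LM(g_1), LM(g_2)) = xy^2.
S = (lcm/LT(g_1))·g_1 − (lcm/LT(g_2))·g_2 = -3/11y^3 + 3/11y^2.
Reduce S modulo (g_1, g_2) in that order:
  leading term y^3: no divisor's leading term divides it; move -3/11y^3 to the remainder.
  leading term y^2: no divisor's leading term divides it; move 3/11y^2 to the remainder.
The remainder -3/11y^3 + 3/11y^2 is nonzero, so it would be added as the next basis element.
An S-polynomial is built so that the two leading terms cancel; whether anything survives reduction is exactly the Gröbner-basis criterion.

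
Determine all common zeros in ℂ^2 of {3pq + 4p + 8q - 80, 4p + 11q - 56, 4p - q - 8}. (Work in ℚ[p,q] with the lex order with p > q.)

Compute a lex Gröbner basis by Buchberger's algorithm.
f_1 = 3pq + 4p + 8q - 80, LT = pq.
f_2 = 4p + 11q - 56, LT = p.
f_3 = 4p - q - 8, LT = p.

S(f_1,f_2): lcm = pq. S = 4/3p - 11/4q² + 50/3q - 80/3.
  leading term p: subtract (⅓)·f_2 from 4/3p - 11/4q² + 50/3q - 80/3 → -11/4q² + 13q - 8
  leading term q²: no divisor's leading term divides it; move -11/4q² to the remainder.
  leading term q: no divisor's leading term divides it; move 13q to the remainder.
  leading term 1: no divisor's leading term divides it; move -8 to the remainder.
  remainder -11/4q² + 13q - 8 ≠ 0; add h_4 = -11/4q² + 13q - 8 to the basis.

S(f_1,f_3): lcm = pq. S = 4/3p + ¼q² + 14/3q - 80/3.
  leading term p: subtract (⅓)·f_2 from 4/3p + ¼q² + 14/3q - 80/3 → ¼q² + q - 8
  leading term q²: subtract (-1/11)·h_4 from ¼q² + q - 8 → 24/11q - 96/11
  leading term q: no divisor's leading term divides it; move 24/11q to the remainder.
  leading term 1: no divisor's leading term divides it; move -96/11 to the remainder.
  remainder 24/11q - 96/11 ≠ 0; add h_5 = 24/11q - 96/11 to the basis.

The other S-polynomials (S(f_2,f_3), S(f_1,h_4), S(f_2,h_4), S(f_3,h_4), S(f_1,h_5), S(f_2,h_5), S(f_3,h_5), S(h_4,h_5)) all reduce to 0 modulo the current basis, so we have a Gröbner basis.
Inter-reduce: drop elements whose leading term is divisible by another's, tail-reduce, and make monic.
Reduced Gröbner basis: {p - 3, q - 4}.

From the last basis element, q - 4 = 0, so q takes values in {4}. Each choice, substituted upward through the basis, yields the corresponding point(s) of the solution set.
  q = 4: the earlier basis element becomes p - 3 = 0, giving p = 3 — point (3, 4).
Check: every point annihilates each of the original generators.

{(3, 4)}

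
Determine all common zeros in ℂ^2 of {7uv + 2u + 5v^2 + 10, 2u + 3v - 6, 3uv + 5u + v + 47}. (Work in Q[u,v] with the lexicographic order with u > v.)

Compute a lex Gröbner basis by Buchberger's algorithm.
f_1 = 7uv + 2u + 5v^2 + 10, LT = uv.
f_2 = 2u + 3v - 6, LT = u.
f_3 = 3uv + 5u + v + 47, LT = uv.

S(f_1,f_2): lcm = uv. S = 2/7u - 11/14v^2 + 3v + 10/7.
  reduce S modulo (f_1, f_2, f_3):
  remainder -11/14v^2 + 18/7v + 16/7 ≠ 0; add h_4 = -11/14v^2 + 18/7v + 16/7 to the basis.

S(f_1,f_3): lcm = uv. S = -29/21u + 5/7v^2 - 1/3v - 299/21.
  reduce S modulo (f_1, f_2, f_3, h_4):
  remainder 269/66v - 538/33 ≠ 0; add h_5 = 269/66v - 538/33 to the basis.

The other S-polynomials (S(f_2,f_3), S(f_1,h_4), S(f_2,h_4), S(f_3,h_4), S(f_1,h_5), S(f_2,h_5), S(f_3,h_5), S(h_4,h_5)) all reduce to 0 modulo the current basis, so we have a Gröbner basis.
Inter-reduce: drop elements whose leading term is divisible by another's, tail-reduce, and make monic.
Reduced Gröbner basis: {u + 3, v - 4}.

Elimination: the polynomial v - 4 lies in the elimination ideal for v, so v ∈ {4}. For each such v, the remaining basis elements (now univariate) give the rest of the solution.
  v = 4: the earlier basis element becomes u + 3 = 0, giving u = -3 — point (-3, 4).
This is the nonlinear analogue of row-reducing a linear system.

{(-3, 4)}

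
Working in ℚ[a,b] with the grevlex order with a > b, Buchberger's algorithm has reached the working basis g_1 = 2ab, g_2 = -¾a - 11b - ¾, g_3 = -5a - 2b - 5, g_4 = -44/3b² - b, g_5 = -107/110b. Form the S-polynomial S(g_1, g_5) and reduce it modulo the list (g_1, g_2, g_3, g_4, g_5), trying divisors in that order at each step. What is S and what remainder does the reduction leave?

lcm(LM(g_1), LM(g_5)) = ab.
S = (lcm/LT(g_1))·g_1 − (lcm/LT(g_5))·g_5 = 0.
Reduce S modulo (g_1, g_2, g_3, g_4, g_5) in that order:
The remainder is 0, so this S-polynomial contributes no new basis element.

S(g_1, g_5) = 0; remainder on division = 0.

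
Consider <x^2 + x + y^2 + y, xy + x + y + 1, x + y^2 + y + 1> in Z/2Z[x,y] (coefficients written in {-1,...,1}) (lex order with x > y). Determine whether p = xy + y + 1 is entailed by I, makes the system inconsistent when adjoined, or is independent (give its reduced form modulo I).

Adjoining xy + y + 1 makes the ideal the whole ring: the system is inconsistent.

First compute the reduced Gröbner basis of I by Buchberger's algorithm.
f_1 = x^2 + x + y^2 + y, LT = x^2.
f_2 = xy + x + y + 1, LT = xy.
f_3 = x + y^2 + y + 1, LT = x.

S(f_1,f_2): lcm = x^2y. S = x^2 + x + y^3 + y^2.
  leading term x^2: subtract (1)·f_1 from x^2 + x + y^3 + y^2 → y^3 + y
  leading term y^3: no divisor's leading term divides it; move y^3 to the remainder.
  leading term y: no divisor's leading term divides it; move y to the remainder.
  remainder y^3 + y ≠ 0; add h_4 = y^3 + y to the basis.

The other S-polynomials (S(f_1,f_3), S(f_2,f_3), S(f_1,h_4), S(f_2,h_4), S(f_3,h_4)) all reduce to 0 modulo the current basis, so we have a Gröbner basis.
Inter-reduce: drop elements whose leading term is divisible by another's, tail-reduce, and make monic.
Reduced Gröbner basis: {x + y^2 + y + 1, y^3 + y}.
Label its elements g_1 = x + y^2 + y + 1, g_2 = y^3 + y.

Reduce p = xy + y + 1 modulo G:
  leading term xy: subtract (y)·g_1 from xy + y + 1 → y^3 + y^2 + 1
  leading term y^3: subtract (1)·g_2 from y^3 + y^2 + 1 → y^2 + y + 1
  leading term y^2: no divisor's leading term divides it; move y^2 to the remainder.
  leading term y: no divisor's leading term divides it; move y to the remainder.
  leading term 1: no divisor's leading term divides it; move 1 to the remainder.
  normal form = y^2 + y + 1.
The normal form is nonzero, so p ∉ I. Since p minus its normal form lies in I, I + (p) = I + (r) where r = y^2 + y + 1; decide whether this ideal is the whole ring.
Run Buchberger on G together with r (pairs among the g_i already reduce to 0 since G is a Gröbner basis):
g_1 = x + y^2 + y + 1, LT = x.
g_2 = y^3 + y, LT = y^3.
r = y^2 + y + 1, LT = y^2.

S(g_2,r): lcm = y^3. S = y^2.
  leading term y^2: subtract (1)·r from y^2 → y + 1
  leading term y: no divisor's leading term divides it; move y to the remainder.
  leading term 1: no divisor's leading term divides it; move 1 to the remainder.
  remainder y + 1 ≠ 0; add m_4 = y + 1 to the basis.

S(g_2,m_4): lcm = y^3. S = y^2 + y.
  leading term y^2: subtract (1)·r from y^2 + y → 1
  leading term 1: no divisor's leading term divides it; move 1 to the remainder.
  remainder 1 ≠ 0; add m_5 = 1 to the basis.

The other S-polynomials (S(g_1,g_2), S(g_1,r), S(g_1,m_4), S(r,m_4), S(g_1,m_5), S(g_2,m_5), S(r,m_5), S(m_4,m_5)) all reduce to 0 modulo the current basis, so we have a Gröbner basis.
Inter-reduce: drop elements whose leading term is divisible by another's, tail-reduce, and make monic.
Reduced Gröbner basis: {1}.
The reduced Gröbner basis of I + (p) is {1}: the ideal is the whole ring, so the enlarged system has no common solution — adjoining p is inconsistent.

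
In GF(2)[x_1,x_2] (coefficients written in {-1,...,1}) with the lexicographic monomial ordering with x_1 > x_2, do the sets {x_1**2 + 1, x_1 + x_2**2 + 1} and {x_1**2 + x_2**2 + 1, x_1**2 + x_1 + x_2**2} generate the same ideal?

No, the ideals differ.

Equality of ideals is decidable: compute both reduced Gröbner bases (unique for the ordering) and check whether they agree.
Buchberger on the first generating set:
f_1 = x_1**2 + 1, LT = x_1**2.
f_2 = x_1 + x_2**2 + 1, LT = x_1.

S(f_1,f_2): lcm = x_1**2. S = x_1*x_2**2 + x_1 + 1.
  leading term x_1*x_2**2: subtract (x_2**2)·f_2 from x_1*x_2**2 + x_1 + 1 → x_1 + x_2**4 + x_2**2 + 1
  leading term x_1: subtract (1)·f_2 from x_1 + x_2**4 + x_2**2 + 1 → x_2**4
  leading term x_2**4: no divisor's leading term divides it; move x_2**4 to the remainder.
  remainder x_2**4 ≠ 0; add g_3 = x_2**4 to the basis.

The other S-polynomials (S(f_1,g_3), S(f_2,g_3)) all reduce to 0 modulo the current basis, so we have a Gröbner basis.
Inter-reduce: drop elements whose leading term is divisible by another's, tail-reduce, and make monic.
Reduced Gröbner basis: {x_1 + x_2**2 + 1, x_2**4}.

Buchberger on the second generating set:
h_1 = x_1**2 + x_2**2 + 1, LT = x_1**2.
h_2 = x_1**2 + x_1 + x_2**2, LT = x_1**2.

S(h_1,h_2): lcm = x_1**2. S = x_1 + 1.
  leading term x_1: no divisor's leading term divides it; move x_1 to the remainder.
  leading term 1: no divisor's leading term divides it; move 1 to the remainder.
  remainder x_1 + 1 ≠ 0; add k_3 = x_1 + 1 to the basis.

S(h_1,k_3): lcm = x_1**2. S = x_1 + x_2**2 + 1.
  leading term x_1: subtract (1)·k_3 from x_1 + x_2**2 + 1 → x_2**2
  leading term x_2**2: no divisor's leading term divides it; move x_2**2 to the remainder.
  remainder x_2**2 ≠ 0; add k_4 = x_2**2 to the basis.

The other S-polynomials (S(h_2,k_3), S(h_1,k_4), S(h_2,k_4), S(k_3,k_4)) all reduce to 0 modulo the current basis, so we have a Gröbner basis.
Inter-reduce: drop elements whose leading term is divisible by another's, tail-reduce, and make monic.
Reduced Gröbner basis: {x_1 + 1, x_2**2}.

These differ, so the ideals are not equal.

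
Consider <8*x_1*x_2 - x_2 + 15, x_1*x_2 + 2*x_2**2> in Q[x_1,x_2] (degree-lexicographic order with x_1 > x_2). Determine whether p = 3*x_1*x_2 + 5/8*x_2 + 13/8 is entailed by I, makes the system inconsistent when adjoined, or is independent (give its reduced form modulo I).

First compute the reduced Gröbner basis of I by Buchberger's algorithm.
f_1 = 8*x_1*x_2 - x_2 + 15, LT = x_1*x_2.
f_2 = x_1*x_2 + 2*x_2**2, LT = x_1*x_2.

S(f_1,f_2): lcm = x_1*x_2. S = -2*x_2**2 - 1/8*x_2 + 15/8.
  reduce S modulo (f_1, f_2):
  remainder -2*x_2**2 - 1/8*x_2 + 15/8 ≠ 0; add h_3 = -2*x_2**2 - 1/8*x_2 + 15/8 to the basis.

S(f_1,h_3): lcm = x_1*x_2**2. S = -1/16*x_1*x_2 - 1/8*x_2**2 + 15/16*x_1 + 15/8*x_2.
  reduce S modulo (f_1, f_2, h_3):
  remainder 15/16*x_1 + 15/8*x_2 ≠ 0; add h_4 = 15/16*x_1 + 15/8*x_2 to the basis.

The other S-polynomials (S(f_2,h_3), S(f_1,h_4), S(f_2,h_4), S(h_3,h_4)) all reduce to 0 modulo the current basis, so we have a Gröbner basis.
Inter-reduce: drop elements whose leading term is divisible by another's, tail-reduce, and make monic.
Reduced Gröbner basis: {x_2**2 + 1/16*x_2 - 15/16, x_1 + 2*x_2}.
Label its elements g_1 = x_2**2 + 1/16*x_2 - 15/16, g_2 = x_1 + 2*x_2.

Reduce p = 3*x_1*x_2 + 5/8*x_2 + 13/8 modulo G:
  leading term x_1*x_2: subtract (3*x_2)·g_2 from 3*x_1*x_2 + 5/8*x_2 + 13/8 → -6*x_2**2 + 5/8*x_2 + 13/8
  leading term x_2**2: subtract (-6)·g_1 from -6*x_2**2 + 5/8*x_2 + 13/8 → x_2 - 4
  leading term x_2: no divisor's leading term divides it; move x_2 to the remainder.
  leading term 1: no divisor's leading term divides it; move -4 to the remainder.
  normal form = x_2 - 4.
The normal form is nonzero, so p ∉ I. Since p minus its normal form lies in I, I + (p) = I + (r) where r = x_2 - 4; decide whether this ideal is the whole ring.
Run Buchberger on G together with r (pairs among the g_i already reduce to 0 since G is a Gröbner basis):
g_1 = x_2**2 + 1/16*x_2 - 15/16, LT = x_2**2.
g_2 = x_1 + 2*x_2, LT = x_1.
r = x_2 - 4, LT = x_2.

S(g_1,r): lcm = x_2**2. S = 65/16*x_2 - 15/16.
  reduce S modulo (g_1, g_2, r):
  remainder 245/16 ≠ 0; add m_4 = 245/16 to the basis.

The other S-polynomials (S(g_1,g_2), S(g_2,r), S(g_1,m_4), S(g_2,m_4), S(r,m_4)) all reduce to 0 modulo the current basis, so we have a Gröbner basis.
Inter-reduce: drop elements whose leading term is divisible by another's, tail-reduce, and make monic.
Reduced Gröbner basis: {1}.
The reduced Gröbner basis of I + (p) is {1}: the ideal is the whole ring, so the enlarged system has no common solution — adjoining p is inconsistent.

Adjoining 3*x_1*x_2 + 5/8*x_2 + 13/8 makes the ideal the whole ring: the system is inconsistent.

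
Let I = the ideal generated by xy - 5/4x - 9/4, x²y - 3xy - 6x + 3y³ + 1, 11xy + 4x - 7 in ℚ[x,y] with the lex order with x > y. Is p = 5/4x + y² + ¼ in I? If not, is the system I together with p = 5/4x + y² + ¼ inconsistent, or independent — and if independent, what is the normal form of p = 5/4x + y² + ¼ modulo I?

5/4x + y² + ¼ lies in I (it reduces to 0).

First compute the reduced Gröbner basis of I by Buchberger's algorithm.
f_1 = xy - 5/4x - 9/4, LT = xy.
f_2 = x²y - 3xy - 6x + 3y³ + 1, LT = x²y.
f_3 = 11xy + 4x - 7, LT = xy.

S(f_1,f_2): lcm = x²y. S = -5/4x² + 3xy + 15/4x - 3y³ - 1.
  leading term x²: no divisor's leading term divides it; move -5/4x² to the remainder.
  leading term xy: subtract (3)·f_1 from 3xy + 15/4x - 3y³ - 1 → 15/2x - 3y³ + 23/4
  leading term x: no divisor's leading term divides it; move 15/2x to the remainder.
  leading term y³: no divisor's leading term divides it; move -3y³ to the remainder.
  leading term 1: no divisor's leading term divides it; move 23/4 to the remainder.
  remainder -5/4x² + 15/2x - 3y³ + 23/4 ≠ 0; add h_4 = -5/4x² + 15/2x - 3y³ + 23/4 to the basis.

S(f_1,f_3): lcm = xy. S = -71/44x - 71/44.
  leading term x: no divisor's leading term divides it; move -71/44x to the remainder.
  leading term 1: no divisor's leading term divides it; move -71/44 to the remainder.
  remainder -71/44x - 71/44 ≠ 0; add h_5 = -71/44x - 71/44 to the basis.

S(f_2,f_3): lcm = x²y. S = -4/11x² - 3xy - 59/11x + 3y³ + 1.
  leading term x²: subtract (16/55)·h_4 from -4/11x² - 3xy - 59/11x + 3y³ + 1 → -3xy - 83/11x + 213/55y³ - 37/55
  leading term xy: subtract (-3)·f_1 from -3xy - 83/11x + 213/55y³ - 37/55 → -497/44x + 213/55y³ - 1633/220
  leading term x: subtract (7)·h_5 from -497/44x + 213/55y³ - 1633/220 → 213/55y³ + 213/55
  leading term y³: no divisor's leading term divides it; move 213/55y³ to the remainder.
  leading term 1: no divisor's leading term divides it; move 213/55 to the remainder.
  remainder 213/55y³ + 213/55 ≠ 0; add h_6 = 213/55y³ + 213/55 to the basis.

S(f_1,h_4): lcm = x²y. S = -5/4x² + 6xy - 9/4x - 12/5y⁴ + 23/5y.
  leading term x²: subtract (1)·h_4 from -5/4x² + 6xy - 9/4x - 12/5y⁴ + 23/5y → 6xy - 39/4x - 12/5y⁴ + 3y³ + 23/5y - 23/4
  leading term xy: subtract (6)·f_1 from 6xy - 39/4x - 12/5y⁴ + 3y³ + 23/5y - 23/4 → -9/4x - 12/5y⁴ + 3y³ + 23/5y + 31/4
  leading term x: subtract (99/71)·h_5 from -9/4x - 12/5y⁴ + 3y³ + 23/5y + 31/4 → -12/5y⁴ + 3y³ + 23/5y + 10
  leading term y⁴: subtract (-44/71y)·h_6 from -12/5y⁴ + 3y³ + 23/5y + 10 → 3y³ + 7y + 10
  leading term y³: subtract (55/71)·h_6 from 3y³ + 7y + 10 → 7y + 7
  leading term y: no divisor's leading term divides it; move 7y to the remainder.
  leading term 1: no divisor's leading term divides it; move 7 to the remainder.
  remainder 7y + 7 ≠ 0; add h_7 = 7y + 7 to the basis.

The other S-polynomials (S(f_2,h_4), S(f_3,h_4), S(f_1,h_5), S(f_2,h_5), S(f_3,h_5), S(h_4,h_5), S(f_1,h_6), S(f_2,h_6), S(f_3,h_6), S(h_4,h_6), S(h_5,h_6), S(f_1,h_7), S(f_2,h_7), S(f_3,h_7), S(h_4,h_7), S(h_5,h_7), S(h_6,h_7)) all reduce to 0 modulo the current basis, so we have a Gröbner basis.
Inter-reduce: drop elements whose leading term is divisible by another's, tail-reduce, and make monic.
Reduced Gröbner basis: {x + 1, y + 1}.
Label its elements g_1 = x + 1, g_2 = y + 1.

Reduce p = 5/4x + y² + ¼ modulo G:
  leading term x: subtract (5/4)·g_1 from 5/4x + y² + ¼ → y² - 1
  leading term y²: subtract (y)·g_2 from y² - 1 → -y - 1
  leading term y: subtract (-1)·g_2 from -y - 1 → 0
  normal form = 0.
Since the normal form is 0, p ∈ I.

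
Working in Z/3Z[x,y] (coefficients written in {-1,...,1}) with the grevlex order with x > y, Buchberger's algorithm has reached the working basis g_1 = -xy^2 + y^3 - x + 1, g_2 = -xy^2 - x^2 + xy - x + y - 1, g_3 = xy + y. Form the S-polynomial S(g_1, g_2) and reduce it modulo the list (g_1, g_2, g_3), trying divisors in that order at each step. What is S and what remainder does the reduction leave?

S(g_1, g_2) = -y^3 - x^2 + xy + y + 1; remainder on division = -y^3 - x^2 + 1.

lcm(LM(g_1), LM(g_2)) = xy^2.
S = (lcm/LT(g_1))·g_1 − (lcm/LT(g_2))·g_2 = -y^3 - x^2 + xy + y + 1.
Reduce S modulo (g_1, g_2, g_3) in that order:
  leading term y^3: no divisor's leading term divides it; move -y^3 to the remainder.
  leading term x^2: no divisor's leading term divides it; move -x^2 to the remainder.
  leading term xy: subtract (1)·g_3 from xy + y + 1 → 1
  leading term 1: no divisor's leading term divides it; move 1 to the remainder.
The remainder -y^3 - x^2 + 1 is nonzero, so it would be added as the next basis element.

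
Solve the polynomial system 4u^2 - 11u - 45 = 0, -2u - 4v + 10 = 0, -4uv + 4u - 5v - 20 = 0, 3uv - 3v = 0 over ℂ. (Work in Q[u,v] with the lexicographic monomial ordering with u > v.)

{(5, 0)}

Compute a lex Gröbner basis by Buchberger's algorithm.
f_1 = 4u^2 - 11u - 45, LT = u^2.
f_2 = -2u - 4v + 10, LT = u.
f_3 = -4uv + 4u - 5v - 20, LT = uv.
f_4 = 3uv - 3v, LT = uv.

S(f_1,f_2): lcm = u^2. S = -2uv + 9/4u - 45/4.
  leading term uv: subtract (v)·f_2 from -2uv + 9/4u - 45/4 → 9/4u + 4v^2 - 10v - 45/4
  leading term u: subtract (-9/8)·f_2 from 9/4u + 4v^2 - 10v - 45/4 → 4v^2 - 29/2v
  leading term v^2: no divisor's leading term divides it; move 4v^2 to the remainder.
  leading term v: no divisor's leading term divides it; move -29/2v to the remainder.
  remainder 4v^2 - 29/2v ≠ 0; add h_5 = 4v^2 - 29/2v to the basis.

S(f_1,f_3): lcm = u^2v. S = u^2 - 4uv - 5u - 45/4v.
  leading term u^2: subtract (1/4)·f_1 from u^2 - 4uv - 5u - 45/4v → -4uv - 9/4u - 45/4v + 45/4
  leading term uv: subtract (2v)·f_2 from -4uv - 9/4u - 45/4v + 45/4 → -9/4u + 8v^2 - 125/4v + 45/4
  leading term u: subtract (9/8)·f_2 from -9/4u + 8v^2 - 125/4v + 45/4 → 8v^2 - 107/4v
  leading term v^2: subtract (2)·h_5 from 8v^2 - 107/4v → 9/4v
  leading term v: no divisor's leading term divides it; move 9/4v to the remainder.
  remainder 9/4v ≠ 0; add h_6 = 9/4v to the basis.

The other S-polynomials (S(f_1,f_4), S(f_2,f_3), S(f_2,f_4), S(f_3,f_4), S(f_1,h_5), S(f_2,h_5), S(f_3,h_5), S(f_4,h_5), S(f_1,h_6), S(f_2,h_6), S(f_3,h_6), S(f_4,h_6), S(h_5,h_6)) all reduce to 0 modulo the current basis, so we have a Gröbner basis.
Inter-reduce: drop elements whose leading term is divisible by another's, tail-reduce, and make monic.
Reduced Gröbner basis: {u - 5, v}.

A lex Gröbner basis eliminates variables successively. Here v depends only on v, with roots {0}; lifting each root through the earlier basis elements recovers the full solutions.
  v = 0: the earlier basis element becomes u - 5 = 0, giving u = 5 — point (5, 0).
Each listed point satisfies every original equation (direct substitution).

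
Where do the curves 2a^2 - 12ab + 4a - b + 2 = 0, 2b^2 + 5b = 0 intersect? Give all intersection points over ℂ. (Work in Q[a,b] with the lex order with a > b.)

{(-17/2 - sqrt(70), -5/2), (-17/2 + sqrt(70), -5/2), (-1, 0)}

Compute a lex Gröbner basis by Buchberger's algorithm.
f_1 = 2a^2 - 12ab + 4a - b + 2, LT = a^2.
f_2 = 2b^2 + 5b, LT = b^2.

S(f_1,f_2): leading monomials are coprime, so the S-polynomial reduces to 0 (Buchberger's first criterion).
Every S-polynomial of the final basis reduces to 0, so we have a Gröbner basis.
Inter-reduce: drop elements whose leading term is divisible by another's, tail-reduce, and make monic.
Reduced Gröbner basis: {a^2 - 6ab + 2a - 1/2b + 1, b^2 + 5/2b}.

Since the basis is lex-ordered, b^2 + 5/2b is univariate in b. Its roots are {-5/2, 0}. Back-substituting each root into the other basis elements fixes the other coordinates.
  b = -5/2: the earlier basis element becomes a^2 + 17a + 9/4 = 0, giving a = -17/2 - sqrt(70), -17/2 + sqrt(70) — points (-17/2 - sqrt(70), -5/2), (-17/2 + sqrt(70), -5/2).
  b = 0: the earlier basis element becomes a^2 + 2a + 1 = 0, giving a = -1 — point (-1, 0).
Substituting each solution back into the original system confirms all equations vanish.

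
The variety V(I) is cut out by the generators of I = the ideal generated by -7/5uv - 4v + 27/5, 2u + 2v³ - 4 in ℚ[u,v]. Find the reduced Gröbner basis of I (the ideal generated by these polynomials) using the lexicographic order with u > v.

f_1 = -7/5uv - 4v + 27/5, LT = uv.
f_2 = 2u + 2v³ - 4, LT = u.

S(f_1,f_2): lcm = uv. S = -v⁴ + 34/7v - 27/7.
  reduce S modulo (f_1, f_2):
  remainder -v⁴ + 34/7v - 27/7 ≠ 0; add g_3 = -v⁴ + 34/7v - 27/7 to the basis.

The other S-polynomials (S(f_1,g_3), S(f_2,g_3)) all reduce to 0 modulo the current basis, so we have a Gröbner basis.
Inter-reduce: drop elements whose leading term is divisible by another's, tail-reduce, and make monic.

G = {u + v³ - 2, v⁴ - 34/7v + 27/7}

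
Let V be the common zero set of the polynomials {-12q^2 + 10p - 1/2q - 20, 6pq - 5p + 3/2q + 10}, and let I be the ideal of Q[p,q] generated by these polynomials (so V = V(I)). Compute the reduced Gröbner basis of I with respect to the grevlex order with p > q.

G = {p^2 - 21/8p + 9/4q + 5/4, pq - 5/6p + 1/4q + 5/3, q^2 - 5/6p + 1/24q + 5/3}

f_1 = -12q^2 + 10p - 1/2q - 20, LT = q^2.
f_2 = 6pq - 5p + 3/2q + 10, LT = pq.

S(f_1,f_2): lcm = pq^2. S = -5/6p^2 + 7/8pq - 1/4q^2 + 5/3p - 5/3q.
  reduce S modulo (f_1, f_2):
  remainder -5/6p^2 + 35/16p - 15/8q - 25/24 ≠ 0; add g_3 = -5/6p^2 + 35/16p - 15/8q - 25/24 to the basis.

The other S-polynomials (S(f_1,g_3), S(f_2,g_3)) all reduce to 0 modulo the current basis, so we have a Gröbner basis.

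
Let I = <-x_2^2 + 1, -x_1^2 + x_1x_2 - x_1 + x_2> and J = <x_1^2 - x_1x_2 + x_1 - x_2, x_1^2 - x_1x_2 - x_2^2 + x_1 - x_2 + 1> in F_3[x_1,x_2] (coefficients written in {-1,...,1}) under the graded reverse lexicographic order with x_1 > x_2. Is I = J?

Equality of ideals is decidable: compute both reduced Gröbner bases (unique for the ordering) and check whether they agree.
Buchberger on the first generating set:
f_1 = -x_2^2 + 1, LT = x_2^2.
f_2 = -x_1^2 + x_1x_2 - x_1 + x_2, LT = x_1^2.

The S-polynomials (S(f_1,f_2)) all reduce to 0 modulo the current basis, so we have a Gröbner basis.
Inter-reduce: drop elements whose leading term is divisible by another's, tail-reduce, and make monic.
Reduced Gröbner basis: {x_1^2 - x_1x_2 + x_1 - x_2, x_2^2 - 1}.

Buchberger on the second generating set:
h_1 = x_1^2 - x_1x_2 + x_1 - x_2, LT = x_1^2.
h_2 = x_1^2 - x_1x_2 - x_2^2 + x_1 - x_2 + 1, LT = x_1^2.

S(h_1,h_2): lcm = x_1^2. S = x_2^2 - 1.
  reduce S modulo (h_1, h_2):
  remainder x_2^2 - 1 ≠ 0; add k_3 = x_2^2 - 1 to the basis.

The other S-polynomials (S(h_1,k_3), S(h_2,k_3)) all reduce to 0 modulo the current basis, so we have a Gröbner basis.
Inter-reduce: drop elements whose leading term is divisible by another's, tail-reduce, and make monic.
Reduced Gröbner basis: {x_1^2 - x_1x_2 + x_1 - x_2, x_2^2 - 1}.

These coincide, so the ideals are equal.
The same test decides containment: I ⊆ J iff every generator of I reduces to 0 modulo a Gröbner basis of J.

Yes, the ideals are equal.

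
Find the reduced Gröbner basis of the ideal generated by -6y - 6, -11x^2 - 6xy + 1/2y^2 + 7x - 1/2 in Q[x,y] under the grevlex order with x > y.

G = {x^2 - 13/11x, y + 1}

f_1 = -6y - 6, LT = y.
f_2 = -11x^2 - 6xy + 1/2y^2 + 7x - 1/2, LT = x^2.

The S-polynomials (S(f_1,f_2)) all reduce to 0 modulo the current basis, so we have a Gröbner basis.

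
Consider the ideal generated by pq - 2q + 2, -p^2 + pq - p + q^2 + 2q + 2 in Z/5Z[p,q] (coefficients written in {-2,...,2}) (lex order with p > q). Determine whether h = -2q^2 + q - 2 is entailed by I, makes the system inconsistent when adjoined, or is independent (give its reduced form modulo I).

First compute the reduced Gröbner basis of I by Buchberger's algorithm.
f_1 = pq - 2q + 2, LT = pq.
f_2 = -p^2 + pq - p + q^2 + 2q + 2, LT = p^2.

S(f_1,f_2): lcm = p^2q. S = pq^2 + 2pq + 2p + q^3 + 2q^2 + 2q.
  leading term pq^2: subtract (q)·f_1 from pq^2 + 2pq + 2p + q^3 + 2q^2 + 2q → 2pq + 2p + q^3 - q^2
  leading term pq: subtract (2)·f_1 from 2pq + 2p + q^3 - q^2 → 2p + q^3 - q^2 - q + 1
  leading term p: no divisor's leading term divides it; move 2p to the remainder.
  leading term q^3: no divisor's leading term divides it; move q^3 to the remainder.
  leading term q^2: no divisor's leading term divides it; move -q^2 to the remainder.
  leading term q: no divisor's leading term divides it; move -q to the remainder.
  leading term 1: no divisor's leading term divides it; move 1 to the remainder.
  remainder 2p + q^3 - q^2 - q + 1 ≠ 0; add k_3 = 2p + q^3 - q^2 - q + 1 to the basis.

S(f_1,k_3): lcm = pq. S = 2q^4 - 2q^3 - 2q^2 + 2.
  leading term q^4: no divisor's leading term divides it; move 2q^4 to the remainder.
  leading term q^3: no divisor's leading term divides it; move -2q^3 to the remainder.
  leading term q^2: no divisor's leading term divides it; move -2q^2 to the remainder.
  leading term 1: no divisor's leading term divides it; move 2 to the remainder.
  remainder 2q^4 - 2q^3 - 2q^2 + 2 ≠ 0; add k_4 = 2q^4 - 2q^3 - 2q^2 + 2 to the basis.

S(f_2,k_3): lcm = p^2. S = 2pq^3 - 2pq^2 + 2pq - 2p - q^2 - 2q - 2.
  leading term pq^3: subtract (2q^2)·f_1 from 2pq^3 - 2pq^2 + 2pq - 2p - q^2 - 2q - 2 → -2pq^2 + 2pq - 2p - q^3 - 2q - 2
  leading term pq^2: subtract (-2q)·f_1 from -2pq^2 + 2pq - 2p - q^3 - 2q - 2 → 2pq - 2p - q^3 + q^2 + 2q - 2
  leading term pq: subtract (2)·f_1 from 2pq - 2p - q^3 + q^2 + 2q - 2 → -2p - q^3 + q^2 + q - 1
  leading term p: subtract (-1)·k_3 from -2p - q^3 + q^2 + q - 1 → 0
  remainder 0.

S(f_1,k_4): lcm = pq^4. S = pq^3 + pq^2 - p - 2q^4 + 2q^3.
  leading term pq^3: subtract (q^2)·f_1 from pq^3 + pq^2 - p - 2q^4 + 2q^3 → pq^2 - p - 2q^4 - q^3 - 2q^2
  leading term pq^2: subtract (q)·f_1 from pq^2 - p - 2q^4 - q^3 - 2q^2 → -p - 2q^4 - q^3 - 2q
  leading term p: subtract (2)·k_3 from -p - 2q^4 - q^3 - 2q → -2q^4 + 2q^3 + 2q^2 - 2
  leading term q^4: subtract (-1)·k_4 from -2q^4 + 2q^3 + 2q^2 - 2 → 0
  remainder 0.

S(f_2,k_4): leading monomials are coprime, so the S-polynomial reduces to 0 (Buchberger's first criterion).
S(k_3,k_4): leading monomials are coprime, so the S-polynomial reduces to 0 (Buchberger's first criterion).
Every S-polynomial of the final basis reduces to 0, so we have a Gröbner basis.
Inter-reduce: drop elements whose leading term is divisible by another's, tail-reduce, and make monic.
Reduced Gröbner basis: {p - 2q^3 + 2q^2 + 2q - 2, q^4 - q^3 - q^2 + 1}.
Label its elements g_1 = p - 2q^3 + 2q^2 + 2q - 2, g_2 = q^4 - q^3 - q^2 + 1.

Reduce h = -2q^2 + q - 2 modulo G:
  leading term q^2: no divisor's leading term divides it; move -2q^2 to the remainder.
  leading term q: no divisor's leading term divides it; move q to the remainder.
  leading term 1: no divisor's leading term divides it; move -2 to the remainder.
  normal form = -2q^2 + q - 2.
The normal form is nonzero, so h ∉ I. Since h minus its normal form lies in I, I + (h) = I + (r) where r = -2q^2 + q - 2; decide whether this ideal is the whole ring.
Run Buchberger on G together with r (pairs among the g_i already reduce to 0 since G is a Gröbner basis):
g_1 = p - 2q^3 + 2q^2 + 2q - 2, LT = p.
g_2 = q^4 - q^3 - q^2 + 1, LT = q^4.
r = -2q^2 + q - 2, LT = q^2.

S(g_1,g_2): leading monomials are coprime, so the S-polynomial reduces to 0 (Buchberger's first criterion).
S(g_1,r): leading monomials are coprime, so the S-polynomial reduces to 0 (Buchberger's first criterion).
S(g_2,r): lcm = q^4. S = 2q^3 - 2q^2 + 1.
  leading term q^3: subtract (-q)·r from 2q^3 - 2q^2 + 1 → -q^2 - 2q + 1
  leading term q^2: subtract (-2)·r from -q^2 - 2q + 1 → 2
  leading term 1: no divisor's leading term divides it; move 2 to the remainder.
  remainder 2 ≠ 0; add m_4 = 2 to the basis.

S(g_1,m_4): leading monomials are coprime, so the S-polynomial reduces to 0 (Buchberger's first criterion).
S(g_2,m_4): leading monomials are coprime, so the S-polynomial reduces to 0 (Buchberger's first criterion).
S(r,m_4): leading monomials are coprime, so the S-polynomial reduces to 0 (Buchberger's first criterion).
Every S-polynomial of the final basis reduces to 0, so we have a Gröbner basis.
Inter-reduce: drop elements whose leading term is divisible by another's, tail-reduce, and make monic.
Reduced Gröbner basis: {1}.
The reduced Gröbner basis of I + (h) is {1}: the ideal is the whole ring, so the enlarged system has no common solution — adjoining h is inconsistent.

The remainder on division by a Gröbner basis is unique — it is the normal form.

Adjoining -2q^2 + q - 2 makes the ideal the whole ring: the system is inconsistent.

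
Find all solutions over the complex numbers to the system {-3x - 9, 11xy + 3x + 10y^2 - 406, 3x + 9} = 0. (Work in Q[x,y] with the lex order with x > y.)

{(-3, -5), (-3, 83/10)}

Compute a lex Gröbner basis by Buchberger's algorithm.
f_1 = -3x - 9, LT = x.
f_2 = 11xy + 3x + 10y^2 - 406, LT = xy.
f_3 = 3x + 9, LT = x.

S(f_1,f_2): lcm = xy. S = -3/11x - 10/11y^2 + 3y + 406/11.
  leading term x: subtract (1/11)·f_1 from -3/11x - 10/11y^2 + 3y + 406/11 → -10/11y^2 + 3y + 415/11
  leading term y^2: no divisor's leading term divides it; move -10/11y^2 to the remainder.
  leading term y: no divisor's leading term divides it; move 3y to the remainder.
  leading term 1: no divisor's leading term divides it; move 415/11 to the remainder.
  remainder -10/11y^2 + 3y + 415/11 ≠ 0; add h_4 = -10/11y^2 + 3y + 415/11 to the basis.

The other S-polynomials (S(f_1,f_3), S(f_2,f_3), S(f_1,h_4), S(f_2,h_4), S(f_3,h_4)) all reduce to 0 modulo the current basis, so we have a Gröbner basis.
Inter-reduce: drop elements whose leading term is divisible by another's, tail-reduce, and make monic.
Reduced Gröbner basis: {x + 3, y^2 - 33/10y - 83/2}.

Elimination: the polynomial y^2 - 33/10y - 83/2 lies in the elimination ideal for y, so y ∈ {-5, 83/10}. For each such y, the remaining basis elements (now univariate) give the rest of the solution.
  y = -5: the earlier basis element becomes x + 3 = 0, giving x = -3 — point (-3, -5).
  y = 83/10: the earlier basis element becomes x + 3 = 0, giving x = -3 — point (-3, 83/10).
Substituting each solution back into the original system confirms all equations vanish.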